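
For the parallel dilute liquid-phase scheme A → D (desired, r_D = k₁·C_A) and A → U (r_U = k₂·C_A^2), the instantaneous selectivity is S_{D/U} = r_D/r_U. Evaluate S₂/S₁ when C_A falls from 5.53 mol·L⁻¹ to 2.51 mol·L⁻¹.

2.20

S_{D/U} = (k₁/k₂)·C_A⁻¹, so S₂/S₁ = (C_{A,2}/C_{A,1})⁻¹.
= 5.53/2.51 = 2.20.
Selectivity toward D rises as C_A falls — low-concentration operation is favoured.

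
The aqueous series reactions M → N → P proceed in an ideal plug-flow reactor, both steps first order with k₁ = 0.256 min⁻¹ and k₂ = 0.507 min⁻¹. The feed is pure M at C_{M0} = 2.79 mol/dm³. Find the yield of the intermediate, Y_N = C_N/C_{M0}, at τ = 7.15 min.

Solving the coupled first-order balances gives C_N(τ) = [k₁/(k₂−k₁)]·C_{M0}·(e^(−k₁τ) − e^(−k₂τ)).
e^(−k₁τ) = e^(−0.256×7.15) = e^(−1.830) = 0.1603; e^(−k₂τ) = e^(−3.625) = 0.02665.
C_N = 0.256×2.79/(0.507−0.256) × (0.1603−0.02665) = 2.846×0.1337 = 0.3805 mol/dm³.
Y_N = C_N/C_{M0} = 0.3805/2.79 = 0.136.

0.136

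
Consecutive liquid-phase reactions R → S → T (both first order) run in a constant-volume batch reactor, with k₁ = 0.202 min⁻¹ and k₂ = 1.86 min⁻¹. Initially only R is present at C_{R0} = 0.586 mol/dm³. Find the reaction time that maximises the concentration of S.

1.34 min

For first-order series the maximum of C_S occurs at t_opt = ln(k₂/k₁)/(k₂−k₁).
= ln(1.86/0.202)/(1.86−0.202) = ln(9.208)/1.658 = 2.220/1.658 = 1.34 min.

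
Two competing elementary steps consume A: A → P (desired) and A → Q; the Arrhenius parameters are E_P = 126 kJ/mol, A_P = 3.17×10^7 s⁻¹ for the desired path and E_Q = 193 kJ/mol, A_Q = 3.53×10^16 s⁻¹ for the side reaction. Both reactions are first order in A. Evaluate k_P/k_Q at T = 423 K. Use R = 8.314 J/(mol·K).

k_P/k_Q = (A_P/A_Q)·exp[−(E_P−E_Q)/(RT)] = (A_P/A_Q)·exp[(E_Q−E_P)/(RT)].
(E_Q−E_P)/(RT) = (193−126)×10³/(8.314×423) = 67000/3517 = 19.05.
k_P/k_Q = (3.17×10^7/3.53×10^16)·exp(19.05) = 8.980×10^-10 × 1.879×10^8 = 0.169.
Since E_P < E_Q, lowering the temperature improves selectivity toward P.

0.169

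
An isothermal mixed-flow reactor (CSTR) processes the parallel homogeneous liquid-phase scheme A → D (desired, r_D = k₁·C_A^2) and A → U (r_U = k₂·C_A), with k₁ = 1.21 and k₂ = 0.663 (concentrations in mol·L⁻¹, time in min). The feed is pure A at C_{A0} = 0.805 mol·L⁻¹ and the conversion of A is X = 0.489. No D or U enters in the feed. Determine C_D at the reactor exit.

0.169 mol·L⁻¹

Exit C_A = C_{A0}(1−X) = 0.805×0.511 = 0.4114 mol·L⁻¹.
In a CSTR the entire volume is at exit conditions, so r_D = 1.21×0.4114^2 = 0.2047 and r_U = 0.663×0.4114 = 0.2727.
Fraction of consumed A going to D: r_D/(r_D+r_U) = 0.4288.
C_D = 0.4288·C_{A0}·X = 0.4288×0.805×0.489 = 0.169 mol·L⁻¹.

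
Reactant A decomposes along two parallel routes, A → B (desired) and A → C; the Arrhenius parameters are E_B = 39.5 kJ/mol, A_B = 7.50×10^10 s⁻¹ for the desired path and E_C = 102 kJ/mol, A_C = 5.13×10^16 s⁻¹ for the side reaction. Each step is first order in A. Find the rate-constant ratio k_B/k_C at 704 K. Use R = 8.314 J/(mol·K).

Since both paths have the same order in A, the concentration cancels and S_{B/C} = k_B/k_C = (A_B/A_C)·exp[(E_C−E_B)/(RT)].
(E_C−E_B)/(RT) = (102−39.5)×10³/(8.314×704) = 62500/5853 = 10.68.
k_B/k_C = (7.50×10^10/5.13×10^16)·exp(10.68) = 1.462×10^-6 × 43399 = 0.0634.

0.0634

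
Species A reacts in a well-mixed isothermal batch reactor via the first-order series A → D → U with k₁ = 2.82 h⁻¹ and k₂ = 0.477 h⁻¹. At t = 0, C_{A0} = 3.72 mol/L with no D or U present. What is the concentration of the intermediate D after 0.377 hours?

2.19 mol/L

For first-order series with pure A initially, C_D(t) = k₁C_{A0}/(k₂−k₁)·(e^(−k₁t) − e^(−k₂t)).
e^(−k₁t) = e^(−2.82×0.377) = e^(−1.063) = 0.3454; e^(−k₂t) = e^(−0.1798) = 0.8354.
C_D = 2.82×3.72/(0.477−2.82) × (0.3454−0.8354) = (-4.477)×(-0.4900) = 2.194 mol/L.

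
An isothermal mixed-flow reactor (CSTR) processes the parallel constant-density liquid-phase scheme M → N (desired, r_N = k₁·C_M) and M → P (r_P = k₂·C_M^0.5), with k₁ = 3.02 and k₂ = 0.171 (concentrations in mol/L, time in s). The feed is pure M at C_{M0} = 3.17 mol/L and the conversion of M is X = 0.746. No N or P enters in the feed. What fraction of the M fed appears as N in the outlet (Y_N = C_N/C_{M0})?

0.702

Exit C_M = C_{M0}(1−X) = 3.17×0.254 = 0.8052 mol/L.
In a CSTR the entire volume is at exit conditions, so r_N = 3.02×0.8052 = 2.432 and r_P = 0.171×0.8052^0.5 = 0.1534.
Fraction of consumed M going to N: r_N/(r_N+r_P) = 0.9406.
C_N = 0.9406·C_{M0}·X = 0.9406×3.17×0.746 = 2.22 mol/L; Y_N = C_N/C_{M0} = 0.702.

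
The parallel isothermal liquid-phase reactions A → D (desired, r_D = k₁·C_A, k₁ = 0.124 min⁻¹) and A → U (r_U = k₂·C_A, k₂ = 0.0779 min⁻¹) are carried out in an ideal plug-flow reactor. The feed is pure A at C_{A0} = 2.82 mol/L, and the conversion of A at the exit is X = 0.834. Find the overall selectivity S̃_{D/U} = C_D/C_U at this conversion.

1.59

C_A = C_{A0}(1−X) = 0.4681 mol/L.
Both paths are first order in A, so the instantaneous fraction to D is constant: dC_D/d(−C_A) = k₁/(k₁+k₂) = 0.6142.
C_D = 0.6142·(C_{A0}−C_A) = 0.6142×2.352 = 1.44 mol/L.
C_U = (C_{A0}−C_A)−C_D = 0.9074 mol/L; S̃_{D/U} = 1.444/0.9074 = 1.59.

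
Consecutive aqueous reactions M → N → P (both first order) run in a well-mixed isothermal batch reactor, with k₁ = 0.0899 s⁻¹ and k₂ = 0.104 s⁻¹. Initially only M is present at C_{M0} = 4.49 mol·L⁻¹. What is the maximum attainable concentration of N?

1.53 mol·L⁻¹

For a first-order series the maximum intermediate yield is C_{N,max}/C_{M0} = (k₁/k₂)^[k₂/(k₂−k₁)].
= (0.0899/0.104)^(0.104/(0.104−0.0899)) = (0.8644)^(7.376) = 0.3414.
C_{N,max} = 0.3414×4.49 = 1.53 mol·L⁻¹.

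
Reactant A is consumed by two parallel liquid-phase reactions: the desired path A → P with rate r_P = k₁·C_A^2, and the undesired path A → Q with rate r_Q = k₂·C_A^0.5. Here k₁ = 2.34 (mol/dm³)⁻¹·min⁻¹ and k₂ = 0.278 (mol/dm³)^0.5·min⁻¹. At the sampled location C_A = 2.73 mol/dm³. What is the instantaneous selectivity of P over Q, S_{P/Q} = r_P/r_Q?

S_{P/Q} = r_P/r_Q = (k₁·C_A^2)/(k₂·C_A^0.5) = (k₁/k₂)·C_A^1.5.
= (2.34×2.730^2) / (0.278×2.730^0.5) = 17.44/0.4593 = 38.0.

38.0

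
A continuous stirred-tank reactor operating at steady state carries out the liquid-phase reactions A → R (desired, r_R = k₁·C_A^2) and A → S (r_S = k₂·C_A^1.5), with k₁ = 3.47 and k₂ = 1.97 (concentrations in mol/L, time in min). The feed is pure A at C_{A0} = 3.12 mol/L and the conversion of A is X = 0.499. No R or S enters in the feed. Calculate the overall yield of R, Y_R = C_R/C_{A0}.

Exit C_A = C_{A0}(1−X) = 3.12×0.501 = 1.563 mol/L.
Rates in a CSTR are evaluated at the outlet concentration: r_R = 3.47×1.563^2 = 8.478, r_S = 1.97×1.563^1.5 = 3.850.
Fraction of consumed A going to R: r_R/(r_R+r_S) = 0.6877.
C_R = 0.6877·C_{A0}·X = 0.6877×3.12×0.499 = 1.07 mol/L; Y_R = C_R/C_{A0} = 0.343.

0.343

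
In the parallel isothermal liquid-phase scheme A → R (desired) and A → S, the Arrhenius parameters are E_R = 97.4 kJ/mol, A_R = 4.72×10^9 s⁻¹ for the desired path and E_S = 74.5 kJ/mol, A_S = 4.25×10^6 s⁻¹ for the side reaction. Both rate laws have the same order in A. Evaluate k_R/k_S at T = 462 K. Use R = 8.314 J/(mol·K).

2.86

k_R/k_S = (A_R/A_S)·exp[−(E_R−E_S)/(RT)] = (A_R/A_S)·exp[(E_S−E_R)/(RT)].
(E_S−E_R)/(RT) = (74.5−97.4)×10³/(8.314×462) = -22900/3841 = -5.962.
k_R/k_S = (4.72×10^9/4.25×10^6)·exp(-5.962) = 1111 × 0.002575 = 2.86.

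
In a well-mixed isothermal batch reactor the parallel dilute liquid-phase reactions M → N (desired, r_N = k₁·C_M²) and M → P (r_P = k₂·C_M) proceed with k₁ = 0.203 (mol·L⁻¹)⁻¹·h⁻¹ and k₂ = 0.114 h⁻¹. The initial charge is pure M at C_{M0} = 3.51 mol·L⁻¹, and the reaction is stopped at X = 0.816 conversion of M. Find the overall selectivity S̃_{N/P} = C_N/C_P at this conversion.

C_M = C_{M0}(1−X) = 0.6458 mol·L⁻¹.
Along a PFR/batch, dC_P/dC_M = −r_P/(r_N+r_P) = −k₂/(k₂+k₁·C_M).
Integrating from C_{M0} to C_M: C_P = (0.114/0.203)·ln[(0.114+0.203·3.51)/(0.114+0.203·0.646)] = 0.5616·ln(0.8265/0.2451) = 0.6826 mol·L⁻¹.
Then C_N = (C_{M0}−C_M) − C_P = 2.864 − 0.6826 = 2.182 mol·L⁻¹.
S̃_{N/P} = C_N/C_P = 2.182/0.6826 = 3.20.

3.20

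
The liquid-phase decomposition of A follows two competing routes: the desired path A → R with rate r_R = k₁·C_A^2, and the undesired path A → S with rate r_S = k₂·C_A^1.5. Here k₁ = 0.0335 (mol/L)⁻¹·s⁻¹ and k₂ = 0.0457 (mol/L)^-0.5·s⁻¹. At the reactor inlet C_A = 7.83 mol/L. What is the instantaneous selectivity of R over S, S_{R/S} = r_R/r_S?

S_{R/S} = r_R/r_S = (k₁·C_A^2)/(k₂·C_A^1.5) = (k₁/k₂)·C_A^0.5.
= (0.0335×7.830^2) / (0.0457×7.830^1.5) = 2.054/1.001 = 2.05.

2.05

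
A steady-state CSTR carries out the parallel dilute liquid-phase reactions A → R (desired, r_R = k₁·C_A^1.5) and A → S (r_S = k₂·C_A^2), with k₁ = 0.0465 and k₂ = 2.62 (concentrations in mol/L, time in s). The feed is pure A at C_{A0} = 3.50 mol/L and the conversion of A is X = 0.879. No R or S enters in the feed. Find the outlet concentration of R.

Exit C_A = C_{A0}(1−X) = 3.50×0.121 = 0.4235 mol/L.
Rates in a CSTR are evaluated at the outlet concentration: r_R = 0.0465×0.4235^1.5 = 0.01282, r_S = 2.62×0.4235^2 = 0.4699.
Fraction of consumed A going to R: r_R/(r_R+r_S) = 0.02655.
C_R = 0.02655·C_{A0}·X = 0.02655×3.50×0.879 = 0.0817 mol/L.

0.0817 mol/L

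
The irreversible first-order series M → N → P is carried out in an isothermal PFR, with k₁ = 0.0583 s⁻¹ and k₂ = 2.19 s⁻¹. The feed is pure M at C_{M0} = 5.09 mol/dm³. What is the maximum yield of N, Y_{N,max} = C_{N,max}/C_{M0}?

0.0241

At the optimum, C_{N,max}/C_{M0} = (k₁/k₂)^[k₂/(k₂−k₁)].
= (0.0583/2.19)^(2.19/(2.19−0.0583)) = (0.02662)^(1.027) = 0.02411.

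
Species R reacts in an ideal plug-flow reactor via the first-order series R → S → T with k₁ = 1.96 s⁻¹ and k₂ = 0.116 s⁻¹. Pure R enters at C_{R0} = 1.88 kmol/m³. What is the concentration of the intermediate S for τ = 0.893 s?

1.45 kmol/m³

Solving the coupled first-order balances gives C_S(τ) = [k₁/(k₂−k₁)]·C_{R0}·(e^(−k₁τ) − e^(−k₂τ)).
e^(−k₁τ) = e^(−1.96×0.893) = e^(−1.750) = 0.1737; e^(−k₂τ) = e^(−0.1036) = 0.9016.
C_S = 1.96×1.88/(0.116−1.96) × (0.1737−0.9016) = (-1.998)×(-0.7279) = 1.454 kmol/m³.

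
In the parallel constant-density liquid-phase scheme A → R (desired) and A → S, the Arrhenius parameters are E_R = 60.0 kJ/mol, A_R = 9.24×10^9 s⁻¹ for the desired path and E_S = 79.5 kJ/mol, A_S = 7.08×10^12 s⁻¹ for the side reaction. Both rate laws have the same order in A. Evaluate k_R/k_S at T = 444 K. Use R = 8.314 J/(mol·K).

0.257

Since both paths have the same order in A, the concentration cancels and S_{R/S} = k_R/k_S = (A_R/A_S)·exp[(E_S−E_R)/(RT)].
(E_S−E_R)/(RT) = (79.5−60.0)×10³/(8.314×444) = 19500/3691 = 5.283.
k_R/k_S = (9.24×10^9/7.08×10^12)·exp(5.283) = 0.001305 × 196.9 = 0.257.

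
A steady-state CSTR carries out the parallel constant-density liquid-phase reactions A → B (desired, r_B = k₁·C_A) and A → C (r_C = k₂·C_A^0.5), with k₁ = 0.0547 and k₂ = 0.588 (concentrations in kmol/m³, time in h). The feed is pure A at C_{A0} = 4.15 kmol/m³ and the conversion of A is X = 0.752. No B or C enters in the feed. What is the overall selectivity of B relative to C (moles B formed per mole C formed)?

0.0944

Exit C_A = C_{A0}(1−X) = 4.15×0.248 = 1.029 kmol/m³.
Rates in a CSTR are evaluated at the outlet concentration: r_B = 0.0547×1.029 = 0.05630, r_C = 0.588×1.029^0.5 = 0.5965.
Overall selectivity = C_B/C_C = r_Bτ/(r_Cτ) = r_B/r_C = 0.0944.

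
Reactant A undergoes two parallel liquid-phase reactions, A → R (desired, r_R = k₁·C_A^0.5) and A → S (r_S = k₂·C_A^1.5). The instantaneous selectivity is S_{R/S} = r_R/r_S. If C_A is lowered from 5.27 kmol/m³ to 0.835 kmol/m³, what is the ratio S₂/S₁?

S_{R/S} = (k₁/k₂)·C_A⁻¹, so S₂/S₁ = (C_{A,2}/C_{A,1})⁻¹.
= 5.27/0.835 = 6.31.

6.31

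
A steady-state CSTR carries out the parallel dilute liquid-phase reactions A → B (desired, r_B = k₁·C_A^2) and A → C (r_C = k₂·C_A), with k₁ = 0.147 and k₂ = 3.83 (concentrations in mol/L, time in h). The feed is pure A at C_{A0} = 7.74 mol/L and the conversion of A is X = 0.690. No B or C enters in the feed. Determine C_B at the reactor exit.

0.450 mol/L

Exit C_A = C_{A0}(1−X) = 7.74×0.310 = 2.399 mol/L.
A CSTR operates uniformly at the exit composition, giving r_B = 0.8463 and r_C = 9.190 (each k·C_A^n at C_A = 2.399).
Fraction of consumed A going to B: r_B/(r_B+r_C) = 0.08433.
C_B = 0.08433·C_{A0}·X = 0.08433×7.74×0.690 = 0.450 mol/L.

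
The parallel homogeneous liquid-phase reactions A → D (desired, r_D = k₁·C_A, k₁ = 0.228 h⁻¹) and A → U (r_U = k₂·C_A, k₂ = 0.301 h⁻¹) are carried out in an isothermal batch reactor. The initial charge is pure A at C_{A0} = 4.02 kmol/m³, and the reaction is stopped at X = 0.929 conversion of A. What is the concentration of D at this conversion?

1.61 kmol/m³

C_A = C_{A0}(1−X) = 0.2854 kmol/m³.
Both paths are first order in A, so the instantaneous fraction to D is constant: dC_D/d(−C_A) = k₁/(k₁+k₂) = 0.4310.
C_D = 0.4310·(C_{A0}−C_A) = 0.4310×3.735 = 1.61 kmol/m³.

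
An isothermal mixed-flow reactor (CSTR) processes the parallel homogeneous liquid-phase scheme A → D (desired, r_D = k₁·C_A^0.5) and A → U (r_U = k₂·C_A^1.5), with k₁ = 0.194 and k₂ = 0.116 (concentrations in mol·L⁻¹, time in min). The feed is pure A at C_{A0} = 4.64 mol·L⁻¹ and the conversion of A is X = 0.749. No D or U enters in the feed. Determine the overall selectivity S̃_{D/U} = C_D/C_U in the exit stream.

Exit C_A = C_{A0}(1−X) = 4.64×0.251 = 1.165 mol·L⁻¹.
In a CSTR the entire volume is at exit conditions, so r_D = 0.194×1.165^0.5 = 0.2094 and r_U = 0.116×1.165^1.5 = 0.1458.
Overall selectivity = C_D/C_U = r_Dτ/(r_Uτ) = r_D/r_U = 1.44.

1.44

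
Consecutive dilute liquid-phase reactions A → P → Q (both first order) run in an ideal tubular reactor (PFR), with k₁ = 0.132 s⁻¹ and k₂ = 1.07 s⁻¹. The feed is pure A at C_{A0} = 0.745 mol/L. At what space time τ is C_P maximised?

For first-order series the maximum of C_P occurs at τ_opt = ln(k₂/k₁)/(k₂−k₁).
= ln(1.07/0.132)/(1.07−0.132) = ln(8.106)/0.9380 = 2.093/0.9380 = 2.23 s.

2.23 s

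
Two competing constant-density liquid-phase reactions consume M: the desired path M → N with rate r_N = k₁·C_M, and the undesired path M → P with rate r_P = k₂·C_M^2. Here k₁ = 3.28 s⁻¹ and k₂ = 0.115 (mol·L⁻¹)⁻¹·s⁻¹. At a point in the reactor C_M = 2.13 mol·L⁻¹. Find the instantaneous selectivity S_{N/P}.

13.4

S_{N/P} = r_N/r_P = (k₁·C_M)/(k₂·C_M^2) = (k₁/k₂)·C_M⁻¹.
= (3.28×2.130) / (0.115×2.130^2) = 6.986/0.5217 = 13.4.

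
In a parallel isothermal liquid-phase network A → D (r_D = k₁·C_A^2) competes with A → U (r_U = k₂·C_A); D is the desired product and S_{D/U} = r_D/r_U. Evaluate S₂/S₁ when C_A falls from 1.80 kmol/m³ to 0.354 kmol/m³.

0.197

S_{D/U} = (k₁/k₂)·C_A, so S₂/S₁ = (C_{A,2}/C_{A,1}).
= 0.354/1.80 = 0.197.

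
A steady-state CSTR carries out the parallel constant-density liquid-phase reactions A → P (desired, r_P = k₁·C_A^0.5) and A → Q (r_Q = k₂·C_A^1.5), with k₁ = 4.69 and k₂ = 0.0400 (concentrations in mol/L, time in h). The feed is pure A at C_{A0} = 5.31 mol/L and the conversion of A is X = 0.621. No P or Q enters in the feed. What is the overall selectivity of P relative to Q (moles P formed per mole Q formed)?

58.3

Exit C_A = C_{A0}(1−X) = 5.31×0.379 = 2.012 mol/L.
In a CSTR the entire volume is at exit conditions, so r_P = 4.69×2.012^0.5 = 6.653 and r_Q = 0.0400×2.012^1.5 = 0.1142.
Overall selectivity = C_P/C_Q = r_Pτ/(r_Qτ) = r_P/r_Q = 58.3.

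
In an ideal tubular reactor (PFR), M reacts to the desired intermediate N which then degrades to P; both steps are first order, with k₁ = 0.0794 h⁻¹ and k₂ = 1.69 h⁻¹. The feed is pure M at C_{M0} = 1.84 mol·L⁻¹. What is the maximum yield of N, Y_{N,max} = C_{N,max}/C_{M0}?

0.0404

Evaluating C_N at τ_opt = ln(k₂/k₁)/(k₂−k₁) gives C_{N,max}/C_{M0} = (k₁/k₂)^[k₂/(k₂−k₁)].
= (0.0794/1.69)^(1.69/(1.69−0.0794)) = (0.04698)^(1.049) = 0.04041.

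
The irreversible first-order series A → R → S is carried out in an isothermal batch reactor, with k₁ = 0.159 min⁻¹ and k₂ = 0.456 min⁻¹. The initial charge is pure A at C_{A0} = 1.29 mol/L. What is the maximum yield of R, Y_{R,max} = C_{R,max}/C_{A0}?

0.198

For a first-order series the maximum intermediate yield is C_{R,max}/C_{A0} = (k₁/k₂)^[k₂/(k₂−k₁)].
= (0.159/0.456)^(0.456/(0.456−0.159)) = (0.3487)^(1.535) = 0.1984.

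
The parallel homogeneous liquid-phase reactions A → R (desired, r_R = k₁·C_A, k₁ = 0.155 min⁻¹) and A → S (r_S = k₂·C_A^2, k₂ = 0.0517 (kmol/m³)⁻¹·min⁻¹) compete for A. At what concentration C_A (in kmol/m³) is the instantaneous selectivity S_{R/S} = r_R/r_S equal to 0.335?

8.95 kmol/m³

S_{R/S} = (k₁/k₂)·C_A⁻¹ ⇒ C_A = (S·k₂/k₁)^(-1).
= (0.335×0.0517/0.155)^(-1) = (0.1117)^(-1) = 8.95 kmol/m³.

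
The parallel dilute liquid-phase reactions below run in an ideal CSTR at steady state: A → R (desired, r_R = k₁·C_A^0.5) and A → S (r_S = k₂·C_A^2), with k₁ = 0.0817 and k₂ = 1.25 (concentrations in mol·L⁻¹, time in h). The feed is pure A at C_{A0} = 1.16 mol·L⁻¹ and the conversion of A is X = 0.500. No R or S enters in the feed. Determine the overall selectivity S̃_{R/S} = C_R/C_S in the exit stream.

0.148

Exit C_A = C_{A0}(1−X) = 1.16×0.500 = 0.5800 mol·L⁻¹.
A CSTR operates uniformly at the exit composition, giving r_R = 0.06222 and r_S = 0.4205 (each k·C_A^n at C_A = 0.5800).
Overall selectivity = C_R/C_S = r_Rτ/(r_Sτ) = r_R/r_S = 0.148.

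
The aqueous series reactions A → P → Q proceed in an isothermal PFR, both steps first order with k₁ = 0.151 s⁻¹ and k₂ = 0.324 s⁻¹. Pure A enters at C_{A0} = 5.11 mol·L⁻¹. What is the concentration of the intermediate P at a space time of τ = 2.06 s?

Solving the coupled first-order balances gives C_P(τ) = [k₁/(k₂−k₁)]·C_{A0}·(e^(−k₁τ) − e^(−k₂τ)).
e^(−k₁τ) = e^(−0.151×2.06) = e^(−0.3111) = 0.7327; e^(−k₂τ) = e^(−0.6674) = 0.5130.
C_P = 0.151×5.11/(0.324−0.151) × (0.7327−0.5130) = 4.460×0.2196 = 0.9797 mol·L⁻¹.

0.980 mol·L⁻¹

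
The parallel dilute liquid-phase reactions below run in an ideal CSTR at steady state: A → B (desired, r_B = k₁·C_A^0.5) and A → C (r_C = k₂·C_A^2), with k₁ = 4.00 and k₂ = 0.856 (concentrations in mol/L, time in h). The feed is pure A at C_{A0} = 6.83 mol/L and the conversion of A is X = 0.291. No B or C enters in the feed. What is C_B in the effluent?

Exit C_A = C_{A0}(1−X) = 6.83×0.709 = 4.842 mol/L.
In a CSTR the entire volume is at exit conditions, so r_B = 4.00×4.842^0.5 = 8.802 and r_C = 0.856×4.842^2 = 20.07.
Fraction of consumed A going to B: r_B/(r_B+r_C) = 0.3048.
C_B = 0.3048·C_{A0}·X = 0.3048×6.83×0.291 = 0.606 mol/L.

0.606 mol/L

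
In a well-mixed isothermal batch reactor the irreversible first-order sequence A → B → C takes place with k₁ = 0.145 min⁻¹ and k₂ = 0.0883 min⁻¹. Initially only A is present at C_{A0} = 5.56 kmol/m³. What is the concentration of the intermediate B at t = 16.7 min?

1.99 kmol/m³

The intermediate concentration in a first-order A→B→C sequence is C_B = k₁C_{A0}(e^(−k₁t) − e^(−k₂t))/(k₂−k₁).
e^(−k₁t) = e^(−0.145×16.7) = e^(−2.421) = 0.08879; e^(−k₂t) = e^(−1.475) = 0.2289.
C_B = 0.145×5.56/(0.0883−0.145) × (0.08879−0.2289) = (-14.22)×(-0.1401) = 1.992 kmol/m³.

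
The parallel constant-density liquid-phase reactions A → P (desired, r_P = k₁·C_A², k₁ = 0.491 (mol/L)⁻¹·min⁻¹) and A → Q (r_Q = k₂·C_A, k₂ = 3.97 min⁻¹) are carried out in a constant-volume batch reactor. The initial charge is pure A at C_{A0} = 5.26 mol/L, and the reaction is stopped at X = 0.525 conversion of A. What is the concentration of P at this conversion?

C_A = C_{A0}(1−X) = 2.498 mol/L.
Along a PFR/batch, dC_Q/dC_A = −r_Q/(r_P+r_Q) = −k₂/(k₂+k₁·C_A).
Integrating from C_{A0} to C_A: C_Q = (3.97/0.491)·ln[(3.97+0.491·5.26)/(3.97+0.491·2.50)] = 8.086·ln(6.553/5.197) = 1.875 mol/L.
Then C_P = (C_{A0}−C_A) − C_Q = 2.761 − 1.875 = 0.8870 mol/L.

0.887 mol/L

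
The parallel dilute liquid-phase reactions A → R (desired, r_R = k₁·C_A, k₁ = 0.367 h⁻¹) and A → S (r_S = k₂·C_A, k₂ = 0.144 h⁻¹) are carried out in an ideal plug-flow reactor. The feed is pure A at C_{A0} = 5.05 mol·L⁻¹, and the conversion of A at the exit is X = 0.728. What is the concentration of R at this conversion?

C_A = C_{A0}(1−X) = 1.374 mol·L⁻¹.
Both paths are first order in A, so the instantaneous fraction to R is constant: dC_R/d(−C_A) = k₁/(k₁+k₂) = 0.7182.
C_R = 0.7182·(C_{A0}−C_A) = 0.7182×3.676 = 2.64 mol·L⁻¹.

2.64 mol·L⁻¹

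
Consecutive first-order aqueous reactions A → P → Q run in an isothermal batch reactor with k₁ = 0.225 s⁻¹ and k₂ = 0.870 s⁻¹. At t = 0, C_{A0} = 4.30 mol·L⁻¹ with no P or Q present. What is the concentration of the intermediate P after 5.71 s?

Solving the coupled first-order balances gives C_P(t) = [k₁/(k₂−k₁)]·C_{A0}·(e^(−k₁t) − e^(−k₂t)).
e^(−k₁t) = e^(−0.225×5.71) = e^(−1.285) = 0.2767; e^(−k₂t) = e^(−4.968) = 0.006959.
C_P = 0.225×4.30/(0.870−0.225) × (0.2767−0.006959) = 1.500×0.2698 = 0.4046 mol·L⁻¹.

0.405 mol·L⁻¹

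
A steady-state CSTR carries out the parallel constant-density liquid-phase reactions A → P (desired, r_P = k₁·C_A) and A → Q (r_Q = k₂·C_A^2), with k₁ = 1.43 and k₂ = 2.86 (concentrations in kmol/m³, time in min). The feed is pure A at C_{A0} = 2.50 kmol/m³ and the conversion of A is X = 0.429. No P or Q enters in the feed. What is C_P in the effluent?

Exit C_A = C_{A0}(1−X) = 2.50×0.571 = 1.427 kmol/m³.
In a CSTR the entire volume is at exit conditions, so r_P = 1.43×1.427 = 2.041 and r_Q = 2.86×1.427^2 = 5.828.
Fraction of consumed A going to P: r_P/(r_P+r_Q) = 0.2594.
C_P = 0.2594·C_{A0}·X = 0.2594×2.50×0.429 = 0.278 kmol/m³.

0.278 kmol/m³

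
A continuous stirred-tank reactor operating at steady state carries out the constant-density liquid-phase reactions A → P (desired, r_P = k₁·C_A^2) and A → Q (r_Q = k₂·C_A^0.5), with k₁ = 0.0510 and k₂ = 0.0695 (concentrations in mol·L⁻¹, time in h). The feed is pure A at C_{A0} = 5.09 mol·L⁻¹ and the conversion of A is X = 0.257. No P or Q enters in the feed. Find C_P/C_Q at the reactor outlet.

5.40

Exit C_A = C_{A0}(1−X) = 5.09×0.743 = 3.782 mol·L⁻¹.
A CSTR operates uniformly at the exit composition, giving r_P = 0.7294 and r_Q = 0.1352 (each k·C_A^n at C_A = 3.782).
Overall selectivity = C_P/C_Q = r_Pτ/(r_Qτ) = r_P/r_Q = 5.40.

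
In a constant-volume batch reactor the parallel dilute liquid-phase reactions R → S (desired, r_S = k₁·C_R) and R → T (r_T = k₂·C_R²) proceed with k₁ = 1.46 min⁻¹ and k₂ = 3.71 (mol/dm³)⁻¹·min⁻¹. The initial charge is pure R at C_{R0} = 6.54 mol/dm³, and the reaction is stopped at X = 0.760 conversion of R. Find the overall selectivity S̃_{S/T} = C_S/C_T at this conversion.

C_R = C_{R0}(1−X) = 1.570 mol/dm³.
Along a PFR/batch, dC_S/dC_R = −r_S/(r_S+r_T) = −k₁/(k₁+k₂·C_R).
Integrating from C_{R0} to C_R: C_S = (1.46/3.71)·ln[(1.46+3.71·6.54)/(1.46+3.71·1.57)] = 0.3935·ln(25.72/7.283) = 0.4966 mol/dm³.
C_T = (C_{R0}−C_R)−C_S = 4.474 mol/dm³; S̃_{S/T} = 0.4966/4.474 = 0.111.

0.111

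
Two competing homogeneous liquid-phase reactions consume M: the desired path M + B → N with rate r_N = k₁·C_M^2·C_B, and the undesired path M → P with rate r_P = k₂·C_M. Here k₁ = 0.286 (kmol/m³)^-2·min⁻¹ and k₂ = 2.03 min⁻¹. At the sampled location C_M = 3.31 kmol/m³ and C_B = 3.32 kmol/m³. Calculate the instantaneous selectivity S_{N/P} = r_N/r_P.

1.55

S_{N/P} = r_N/r_P = (k₁·C_M^2·C_B)/(k₂·C_M) = (k₁/k₂)·C_M·C_B.
= (0.286×3.310^2×3.320) / (2.03×3.310) = 10.40/6.719 = 1.55.
Since the desired path is higher order in M, keeping C_M high (PFR or concentrated feed) favours N.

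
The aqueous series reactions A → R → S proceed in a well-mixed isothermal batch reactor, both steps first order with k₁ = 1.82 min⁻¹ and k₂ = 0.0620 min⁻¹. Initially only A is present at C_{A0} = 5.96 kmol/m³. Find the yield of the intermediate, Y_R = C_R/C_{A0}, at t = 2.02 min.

The intermediate concentration in a first-order A→B→C sequence is C_R = k₁C_{A0}(e^(−k₁t) − e^(−k₂t))/(k₂−k₁).
e^(−k₁t) = e^(−1.82×2.02) = e^(−3.676) = 0.02531; e^(−k₂t) = e^(−0.1252) = 0.8823.
C_R = 1.82×5.96/(0.0620−1.82) × (0.02531−0.8823) = (-6.170)×(-0.8570) = 5.288 kmol/m³.
Y_R = C_R/C_{A0} = 5.288/5.96 = 0.887.

0.887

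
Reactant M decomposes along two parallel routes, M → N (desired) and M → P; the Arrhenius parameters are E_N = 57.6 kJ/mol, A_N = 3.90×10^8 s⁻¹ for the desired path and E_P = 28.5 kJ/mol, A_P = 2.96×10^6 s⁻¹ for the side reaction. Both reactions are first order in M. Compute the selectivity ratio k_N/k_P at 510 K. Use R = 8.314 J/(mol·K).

0.138

k_N/k_P = (A_N/A_P)·exp[−(E_N−E_P)/(RT)] = (A_N/A_P)·exp[(E_P−E_N)/(RT)].
(E_P−E_N)/(RT) = (28.5−57.6)×10³/(8.314×510) = -29100/4240 = -6.863.
k_N/k_P = (3.90×10^8/2.96×10^6)·exp(-6.863) = 131.8 × 0.001046 = 0.138.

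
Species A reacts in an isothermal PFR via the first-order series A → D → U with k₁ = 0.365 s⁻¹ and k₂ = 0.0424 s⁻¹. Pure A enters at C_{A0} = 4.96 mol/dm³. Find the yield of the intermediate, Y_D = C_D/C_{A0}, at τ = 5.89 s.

Solving the coupled first-order balances gives C_D(τ) = [k₁/(k₂−k₁)]·C_{A0}·(e^(−k₁τ) − e^(−k₂τ)).
e^(−k₁τ) = e^(−0.365×5.89) = e^(−2.150) = 0.1165; e^(−k₂τ) = e^(−0.2497) = 0.7790.
C_D = 0.365×4.96/(0.0424−0.365) × (0.1165−0.7790) = (-5.612)×(-0.6625) = 3.718 mol/dm³.
Y_D = C_D/C_{A0} = 3.718/4.96 = 0.750.

0.750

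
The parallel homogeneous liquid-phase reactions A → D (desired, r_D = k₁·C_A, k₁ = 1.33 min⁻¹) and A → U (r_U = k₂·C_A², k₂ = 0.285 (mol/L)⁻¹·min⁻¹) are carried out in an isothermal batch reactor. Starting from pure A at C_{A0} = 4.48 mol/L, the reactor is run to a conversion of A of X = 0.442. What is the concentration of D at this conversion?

1.14 mol/L

C_A = C_{A0}(1−X) = 2.500 mol/L.
Along a PFR/batch, dC_D/dC_A = −r_D/(r_D+r_U) = −k₁/(k₁+k₂·C_A).
Integrating from C_{A0} to C_A: C_D = (1.33/0.285)·ln[(1.33+0.285·4.48)/(1.33+0.285·2.50)] = 4.667·ln(2.607/2.042) = 1.139 mol/L.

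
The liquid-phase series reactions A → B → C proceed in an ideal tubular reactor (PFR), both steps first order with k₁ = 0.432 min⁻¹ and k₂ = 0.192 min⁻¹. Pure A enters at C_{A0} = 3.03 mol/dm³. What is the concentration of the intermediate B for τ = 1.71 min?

The intermediate concentration in a first-order A→B→C sequence is C_B = k₁C_{A0}(e^(−k₁τ) − e^(−k₂τ))/(k₂−k₁).
e^(−k₁τ) = e^(−0.432×1.71) = e^(−0.7387) = 0.4777; e^(−k₂τ) = e^(−0.3283) = 0.7201.
C_B = 0.432×3.03/(0.192−0.432) × (0.4777−0.7201) = (-5.454)×(-0.2424) = 1.322 mol/dm³.

1.32 mol/dm³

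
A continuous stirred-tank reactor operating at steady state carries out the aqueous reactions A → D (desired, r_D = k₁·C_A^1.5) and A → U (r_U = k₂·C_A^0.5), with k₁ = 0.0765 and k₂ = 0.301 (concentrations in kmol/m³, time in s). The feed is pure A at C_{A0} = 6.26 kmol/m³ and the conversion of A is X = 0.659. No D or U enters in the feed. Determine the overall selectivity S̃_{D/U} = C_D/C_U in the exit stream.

0.543

Exit C_A = C_{A0}(1−X) = 6.26×0.341 = 2.135 kmol/m³.
A CSTR operates uniformly at the exit composition, giving r_D = 0.2386 and r_U = 0.4398 (each k·C_A^n at C_A = 2.135).
Overall selectivity = C_D/C_U = r_Dτ/(r_Uτ) = r_D/r_U = 0.543.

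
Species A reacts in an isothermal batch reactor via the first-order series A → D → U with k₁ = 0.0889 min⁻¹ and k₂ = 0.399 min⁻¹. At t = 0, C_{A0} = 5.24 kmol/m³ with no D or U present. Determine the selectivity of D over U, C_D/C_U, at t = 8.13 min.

The intermediate concentration in a first-order A→B→C sequence is C_D = k₁C_{A0}(e^(−k₁t) − e^(−k₂t))/(k₂−k₁).
e^(−k₁t) = e^(−0.0889×8.13) = e^(−0.7228) = 0.4854; e^(−k₂t) = e^(−3.244) = 0.03901.
C_D = 0.0889×5.24/(0.399−0.0889) × (0.4854−0.03901) = 1.502×0.4464 = 0.6706 kmol/m³.
C_A = C_{A0}e^(−k₁t) = 2.544 kmol/m³, so C_U = C_{A0}−C_A−C_D = 2.026 kmol/m³; C_D/C_U = 0.331.

0.331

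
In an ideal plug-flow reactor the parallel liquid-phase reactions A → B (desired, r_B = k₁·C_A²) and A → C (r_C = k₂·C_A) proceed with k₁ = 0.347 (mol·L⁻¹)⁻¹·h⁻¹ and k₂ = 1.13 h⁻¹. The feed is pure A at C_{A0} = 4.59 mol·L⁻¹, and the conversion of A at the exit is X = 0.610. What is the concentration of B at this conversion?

1.36 mol·L⁻¹

C_A = C_{A0}(1−X) = 1.790 mol·L⁻¹.
Along a PFR/batch, dC_C/dC_A = −r_C/(r_B+r_C) = −k₂/(k₂+k₁·C_A).
Integrating from C_{A0} to C_A: C_C = (1.13/0.347)·ln[(1.13+0.347·4.59)/(1.13+0.347·1.79)] = 3.256·ln(2.723/1.751) = 1.437 mol·L⁻¹.
Then C_B = (C_{A0}−C_A) − C_C = 2.800 − 1.437 = 1.363 mol·L⁻¹.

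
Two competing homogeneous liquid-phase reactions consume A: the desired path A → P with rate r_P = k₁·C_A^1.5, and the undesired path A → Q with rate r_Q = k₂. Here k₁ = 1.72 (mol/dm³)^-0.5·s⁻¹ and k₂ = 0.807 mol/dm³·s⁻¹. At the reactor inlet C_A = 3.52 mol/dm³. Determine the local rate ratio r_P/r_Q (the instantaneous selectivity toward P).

14.1

S_{P/Q} = r_P/r_Q = (k₁·C_A^1.5)/(k₂) = (k₁/k₂)·C_A^1.5.
= (1.72×3.520^1.5) / (0.807) = 11.36/0.8070 = 14.1.
Since the desired path is higher order in A, keeping C_A high (PFR or concentrated feed) favours P.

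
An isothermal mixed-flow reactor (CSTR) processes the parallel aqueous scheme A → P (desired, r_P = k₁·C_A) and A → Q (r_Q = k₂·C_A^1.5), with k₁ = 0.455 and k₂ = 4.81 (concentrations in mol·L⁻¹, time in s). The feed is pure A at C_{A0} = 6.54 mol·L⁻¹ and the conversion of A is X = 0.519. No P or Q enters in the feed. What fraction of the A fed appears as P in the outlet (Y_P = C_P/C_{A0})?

Exit C_A = C_{A0}(1−X) = 6.54×0.481 = 3.146 mol·L⁻¹.
In a CSTR the entire volume is at exit conditions, so r_P = 0.455×3.146 = 1.431 and r_Q = 4.81×3.146^1.5 = 26.84.
Fraction of consumed A going to P: r_P/(r_P+r_Q) = 0.05063.
C_P = 0.05063·C_{A0}·X = 0.05063×6.54×0.519 = 0.172 mol·L⁻¹; Y_P = C_P/C_{A0} = 0.0263.

0.0263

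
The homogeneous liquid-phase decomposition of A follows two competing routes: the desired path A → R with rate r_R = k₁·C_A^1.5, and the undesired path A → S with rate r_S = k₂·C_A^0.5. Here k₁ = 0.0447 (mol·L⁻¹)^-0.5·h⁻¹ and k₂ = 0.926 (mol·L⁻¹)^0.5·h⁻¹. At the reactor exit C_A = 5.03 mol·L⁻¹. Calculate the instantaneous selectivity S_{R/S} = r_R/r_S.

S_{R/S} = r_R/r_S = (k₁·C_A^1.5)/(k₂·C_A^0.5) = (k₁/k₂)·C_A.
= (0.0447×5.030^1.5) / (0.926×5.030^0.5) = 0.5043/2.077 = 0.243.
Since the desired path is higher order in A, keeping C_A high (PFR or concentrated feed) favours R.

0.243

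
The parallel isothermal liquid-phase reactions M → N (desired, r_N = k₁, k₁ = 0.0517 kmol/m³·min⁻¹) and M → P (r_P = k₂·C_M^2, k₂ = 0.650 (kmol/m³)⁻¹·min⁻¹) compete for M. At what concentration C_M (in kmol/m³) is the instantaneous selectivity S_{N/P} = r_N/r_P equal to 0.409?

S_{N/P} = (k₁/k₂)·C_M^-2 ⇒ C_M = (S·k₂/k₁)^(-0.5).
= (0.409×0.650/0.0517)^(-0.5) = (5.142)^(-0.5) = 0.441 kmol/m³.

0.441 kmol/m³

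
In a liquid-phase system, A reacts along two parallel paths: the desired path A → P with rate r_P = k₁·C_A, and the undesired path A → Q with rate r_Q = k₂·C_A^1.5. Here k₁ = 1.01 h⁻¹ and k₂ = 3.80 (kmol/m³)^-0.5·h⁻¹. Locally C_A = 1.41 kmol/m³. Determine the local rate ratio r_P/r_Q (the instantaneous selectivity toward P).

0.224

S_{P/Q} = r_P/r_Q = (k₁·C_A)/(k₂·C_A^1.5) = (k₁/k₂)·C_A^-0.5.
= (1.01×1.410) / (3.80×1.410^1.5) = 1.424/6.362 = 0.224.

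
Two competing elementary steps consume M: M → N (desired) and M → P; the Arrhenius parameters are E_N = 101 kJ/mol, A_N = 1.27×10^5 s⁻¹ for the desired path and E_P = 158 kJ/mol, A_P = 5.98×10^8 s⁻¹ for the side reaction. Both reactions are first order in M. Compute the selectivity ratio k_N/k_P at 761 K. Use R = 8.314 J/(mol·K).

1.74

Since both paths have the same order in M, the concentration cancels and S_{N/P} = k_N/k_P = (A_N/A_P)·exp[(E_P−E_N)/(RT)].
(E_P−E_N)/(RT) = (158−101)×10³/(8.314×761) = 57000/6327 = 9.009.
k_N/k_P = (1.27×10^5/5.98×10^8)·exp(9.009) = 2.124×10^-4 × 8177 = 1.74.
Since E_N < E_P, lowering the temperature improves selectivity toward N.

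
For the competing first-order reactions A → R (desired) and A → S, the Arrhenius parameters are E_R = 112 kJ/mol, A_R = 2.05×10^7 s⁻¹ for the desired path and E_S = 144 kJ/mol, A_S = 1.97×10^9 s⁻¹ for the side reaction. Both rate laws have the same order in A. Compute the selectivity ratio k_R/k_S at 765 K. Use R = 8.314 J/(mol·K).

With equal orders, S_{R/S} = k_R/k_S = (A_R/A_S)·exp[(E_S−E_R)/(RT)].
(E_S−E_R)/(RT) = (144−112)×10³/(8.314×765) = 32000/6360 = 5.031.
k_R/k_S = (2.05×10^7/1.97×10^9)·exp(5.031) = 0.01041 × 153.1 = 1.59.

1.59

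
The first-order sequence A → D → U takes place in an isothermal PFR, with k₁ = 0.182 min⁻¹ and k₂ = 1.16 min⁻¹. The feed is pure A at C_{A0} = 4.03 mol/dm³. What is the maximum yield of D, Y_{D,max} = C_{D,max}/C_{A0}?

At the optimum, C_{D,max}/C_{A0} = (k₁/k₂)^[k₂/(k₂−k₁)].
= (0.182/1.16)^(1.16/(1.16−0.182)) = (0.1569)^(1.186) = 0.1112.

0.111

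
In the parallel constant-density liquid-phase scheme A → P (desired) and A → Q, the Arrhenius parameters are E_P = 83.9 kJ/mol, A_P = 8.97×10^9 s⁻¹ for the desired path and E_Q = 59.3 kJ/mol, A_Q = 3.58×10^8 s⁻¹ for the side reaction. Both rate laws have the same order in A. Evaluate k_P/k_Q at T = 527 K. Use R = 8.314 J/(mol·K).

k_P/k_Q = (A_P/A_Q)·exp[−(E_P−E_Q)/(RT)] = (A_P/A_Q)·exp[(E_Q−E_P)/(RT)].
(E_Q−E_P)/(RT) = (59.3−83.9)×10³/(8.314×527) = -24600/4381 = -5.615.
k_P/k_Q = (8.97×10^9/3.58×10^8)·exp(-5.615) = 25.06 × 0.003644 = 0.0913.

0.0913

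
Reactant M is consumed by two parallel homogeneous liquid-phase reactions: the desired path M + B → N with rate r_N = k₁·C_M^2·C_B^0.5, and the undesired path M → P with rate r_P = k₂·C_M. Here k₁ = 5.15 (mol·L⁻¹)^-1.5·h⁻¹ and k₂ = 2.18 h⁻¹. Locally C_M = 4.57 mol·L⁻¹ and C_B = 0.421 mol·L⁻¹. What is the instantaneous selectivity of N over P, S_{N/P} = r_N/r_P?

S_{N/P} = r_N/r_P = (k₁·C_M^2·C_B^0.5)/(k₂·C_M) = (k₁/k₂)·C_M·C_B^0.5.
= (5.15×4.570^2×0.4210^0.5) / (2.18×4.570) = 69.79/9.963 = 7.00.
Since the desired path is higher order in M, keeping C_M high (PFR or concentrated feed) favours N.

7.00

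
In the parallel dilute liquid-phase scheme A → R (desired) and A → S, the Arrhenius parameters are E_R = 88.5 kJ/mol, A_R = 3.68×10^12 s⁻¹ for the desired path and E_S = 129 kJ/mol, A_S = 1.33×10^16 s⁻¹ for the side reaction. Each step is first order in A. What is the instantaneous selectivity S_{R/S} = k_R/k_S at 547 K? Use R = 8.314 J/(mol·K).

k_R/k_S = (A_R/A_S)·exp[−(E_R−E_S)/(RT)] = (A_R/A_S)·exp[(E_S−E_R)/(RT)].
(E_S−E_R)/(RT) = (129−88.5)×10³/(8.314×547) = 40500/4548 = 8.905.
k_R/k_S = (3.68×10^12/1.33×10^16)·exp(8.905) = 2.767×10^-4 × 7372 = 2.04.
Since E_R < E_S, lowering the temperature improves selectivity toward R.

2.04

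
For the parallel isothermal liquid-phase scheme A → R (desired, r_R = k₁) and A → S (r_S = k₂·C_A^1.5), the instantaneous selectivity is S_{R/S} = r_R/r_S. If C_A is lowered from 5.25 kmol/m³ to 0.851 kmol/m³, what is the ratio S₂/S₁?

S_{R/S} = (k₁/k₂)·C_A^-1.5, so S₂/S₁ = (C_{A,2}/C_{A,1})^-1.5.
= (0.851/5.25)^(-1.5) = (0.1621)^(-1.5) = 15.3.
Selectivity toward R rises as C_A falls — low-concentration operation is favoured.

15.3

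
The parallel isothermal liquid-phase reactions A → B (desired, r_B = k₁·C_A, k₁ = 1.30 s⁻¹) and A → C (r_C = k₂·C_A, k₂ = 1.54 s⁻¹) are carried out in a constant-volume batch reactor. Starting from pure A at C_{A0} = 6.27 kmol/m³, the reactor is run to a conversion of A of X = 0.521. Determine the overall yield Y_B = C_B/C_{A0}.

C_A = C_{A0}(1−X) = 3.003 kmol/m³.
Both paths are first order in A, so the instantaneous fraction to B is constant: dC_B/d(−C_A) = k₁/(k₁+k₂) = 0.4577.
C_B = 0.4577·(C_{A0}−C_A) = 0.4577×3.267 = 1.50 kmol/m³.
Y_B = C_B/C_{A0} = 1.495/6.27 = 0.238.

0.238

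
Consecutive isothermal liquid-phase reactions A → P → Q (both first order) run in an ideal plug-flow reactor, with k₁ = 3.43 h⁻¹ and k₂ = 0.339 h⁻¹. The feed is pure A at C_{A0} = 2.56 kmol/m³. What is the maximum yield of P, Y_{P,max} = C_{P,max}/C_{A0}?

0.776

For a first-order series the maximum intermediate yield is C_{P,max}/C_{A0} = (k₁/k₂)^[k₂/(k₂−k₁)].
= (3.43/0.339)^(0.339/(0.339−3.43)) = (10.12)^(-0.1097) = 0.7758.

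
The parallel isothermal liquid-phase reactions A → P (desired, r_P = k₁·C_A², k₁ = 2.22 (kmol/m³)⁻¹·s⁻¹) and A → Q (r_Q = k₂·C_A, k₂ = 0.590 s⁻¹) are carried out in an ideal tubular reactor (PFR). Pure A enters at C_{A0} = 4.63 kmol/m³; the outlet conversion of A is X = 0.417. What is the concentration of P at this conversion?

C_A = C_{A0}(1−X) = 2.699 kmol/m³.
Along a PFR/batch, dC_Q/dC_A = −r_Q/(r_P+r_Q) = −k₂/(k₂+k₁·C_A).
Integrating from C_{A0} to C_A: C_Q = (0.590/2.22)·ln[(0.590+2.22·4.63)/(0.590+2.22·2.70)] = 0.2658·ln(10.87/6.582) = 0.1333 kmol/m³.
Then C_P = (C_{A0}−C_A) − C_Q = 1.931 − 0.1333 = 1.797 kmol/m³.

1.80 kmol/m³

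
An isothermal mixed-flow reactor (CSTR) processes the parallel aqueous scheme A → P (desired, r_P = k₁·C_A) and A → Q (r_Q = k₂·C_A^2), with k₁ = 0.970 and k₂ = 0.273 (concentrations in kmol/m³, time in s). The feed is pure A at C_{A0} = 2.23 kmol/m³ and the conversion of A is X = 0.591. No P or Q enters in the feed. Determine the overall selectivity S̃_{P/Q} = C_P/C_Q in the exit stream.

Exit C_A = C_{A0}(1−X) = 2.23×0.409 = 0.9121 kmol/m³.
A CSTR operates uniformly at the exit composition, giving r_P = 0.8847 and r_Q = 0.2271 (each k·C_A^n at C_A = 0.9121).
Overall selectivity = C_P/C_Q = r_Pτ/(r_Qτ) = r_P/r_Q = 3.90.

3.90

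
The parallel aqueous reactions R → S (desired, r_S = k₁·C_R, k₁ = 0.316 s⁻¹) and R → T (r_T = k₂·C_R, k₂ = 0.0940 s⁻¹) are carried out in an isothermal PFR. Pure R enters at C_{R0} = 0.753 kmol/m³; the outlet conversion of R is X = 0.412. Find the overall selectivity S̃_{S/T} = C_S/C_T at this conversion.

3.36

C_R = C_{R0}(1−X) = 0.4428 kmol/m³.
Both paths are first order in R, so the instantaneous fraction to S is constant: dC_S/d(−C_R) = k₁/(k₁+k₂) = 0.7707.
C_S = 0.7707·(C_{R0}−C_R) = 0.7707×0.3102 = 0.239 kmol/m³.
C_T = (C_{R0}−C_R)−C_S = 0.07113 kmol/m³; S̃_{S/T} = 0.2391/0.07113 = 3.36.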